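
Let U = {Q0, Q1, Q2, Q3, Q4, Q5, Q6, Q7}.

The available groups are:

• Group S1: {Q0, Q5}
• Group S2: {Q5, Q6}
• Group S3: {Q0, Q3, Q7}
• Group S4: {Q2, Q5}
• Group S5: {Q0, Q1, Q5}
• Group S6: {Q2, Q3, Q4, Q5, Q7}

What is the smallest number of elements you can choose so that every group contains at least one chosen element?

Take H = {Q3, Q5}. Each listed group contains at least one of these, so H is a hitting set of size 2.
The groups S2, S3 are pairwise disjoint, so any hitting set needs a separate element for each — at least 2. Hence 2 is optimal.

2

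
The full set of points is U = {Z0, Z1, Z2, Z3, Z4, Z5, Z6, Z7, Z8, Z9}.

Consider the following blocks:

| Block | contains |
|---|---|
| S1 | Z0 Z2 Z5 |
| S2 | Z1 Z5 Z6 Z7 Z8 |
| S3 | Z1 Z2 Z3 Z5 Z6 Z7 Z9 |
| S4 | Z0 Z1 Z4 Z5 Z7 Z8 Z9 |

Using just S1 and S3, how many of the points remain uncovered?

2

Union of S1, S3 = {Z0, Z1, Z2, Z3, Z5, Z6, Z7, Z9}.
Not covered: Z4, Z8 — 2 points.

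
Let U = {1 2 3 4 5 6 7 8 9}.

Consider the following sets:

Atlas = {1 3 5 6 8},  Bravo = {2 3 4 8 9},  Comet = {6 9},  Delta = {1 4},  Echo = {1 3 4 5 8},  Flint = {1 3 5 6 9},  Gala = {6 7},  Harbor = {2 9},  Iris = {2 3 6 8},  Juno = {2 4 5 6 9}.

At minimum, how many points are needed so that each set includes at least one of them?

3

H = {1, 2, 6} meets every set (each contains at least one member of H), and |H| = 3.
The sets Echo, Gala, Harbor are pairwise disjoint, so any hitting set needs a separate point for each — at least 3. Hence 3 is optimal.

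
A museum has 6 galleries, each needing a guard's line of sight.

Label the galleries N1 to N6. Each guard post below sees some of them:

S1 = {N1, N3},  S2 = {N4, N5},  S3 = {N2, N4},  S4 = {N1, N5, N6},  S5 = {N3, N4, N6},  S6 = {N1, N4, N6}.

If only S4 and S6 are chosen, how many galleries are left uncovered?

Union of S4, S6 = {N1, N4, N5, N6}.
Not covered: N2, N3 — 2 galleries.

2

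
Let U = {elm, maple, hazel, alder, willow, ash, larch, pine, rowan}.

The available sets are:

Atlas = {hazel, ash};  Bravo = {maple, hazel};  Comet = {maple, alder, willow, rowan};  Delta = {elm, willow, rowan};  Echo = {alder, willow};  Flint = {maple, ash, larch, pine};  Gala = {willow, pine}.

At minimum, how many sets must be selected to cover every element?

4

Bravo, Comet, Delta, and Flint cover everything between them: the union {elm, maple, hazel, alder, willow, ash, larch, pine, rowan} is all of U.
No 3 of the 7 sets cover everything (all 35 combinations miss at least one element), so 4 is optimal.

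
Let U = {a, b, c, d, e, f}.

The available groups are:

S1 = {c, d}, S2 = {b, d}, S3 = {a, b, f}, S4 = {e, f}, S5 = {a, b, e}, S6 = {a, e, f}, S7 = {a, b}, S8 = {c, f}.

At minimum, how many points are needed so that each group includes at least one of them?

3

H = {b, c, e} meets every group (each contains at least one member of H), and |H| = 3.
The groups S1, S4, S7 are pairwise disjoint, so any hitting set needs a separate point for each — at least 3. Hence 3 is optimal.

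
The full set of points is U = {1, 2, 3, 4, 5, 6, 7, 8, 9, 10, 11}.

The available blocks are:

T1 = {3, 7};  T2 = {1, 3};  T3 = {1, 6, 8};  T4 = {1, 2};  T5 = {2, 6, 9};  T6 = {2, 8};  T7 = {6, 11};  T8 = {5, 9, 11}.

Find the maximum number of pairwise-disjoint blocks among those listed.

3

T1, T3, T8 are pairwise disjoint (T1={3,7}; T3={1,6,8}; T8={5,9,11}).
Every remaining block overlaps one of these, and no 4 of the listed blocks are pairwise disjoint, so 3 is the maximum.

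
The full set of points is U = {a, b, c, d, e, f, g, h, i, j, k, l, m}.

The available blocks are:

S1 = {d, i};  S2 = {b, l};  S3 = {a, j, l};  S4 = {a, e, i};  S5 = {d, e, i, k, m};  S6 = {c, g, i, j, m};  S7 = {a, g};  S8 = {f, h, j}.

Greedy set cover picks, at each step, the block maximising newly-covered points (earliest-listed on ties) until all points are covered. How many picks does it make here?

5

Greedy: pick S5 (covers 5 new) → pick S3 (covers 3 new) → pick S6 (covers 2 new) → pick S8 (covers 2 new) → pick S2 (covers 1 new). Total picks: 5.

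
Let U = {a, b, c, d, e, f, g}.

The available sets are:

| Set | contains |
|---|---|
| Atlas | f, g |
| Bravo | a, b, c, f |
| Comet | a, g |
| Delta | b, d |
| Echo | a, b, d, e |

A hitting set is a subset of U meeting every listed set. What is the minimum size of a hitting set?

The 2 elements {b, g} hit every set.
The sets Comet, Delta are pairwise disjoint, so any hitting set needs a separate element for each — at least 2. Hence 2 is optimal.

2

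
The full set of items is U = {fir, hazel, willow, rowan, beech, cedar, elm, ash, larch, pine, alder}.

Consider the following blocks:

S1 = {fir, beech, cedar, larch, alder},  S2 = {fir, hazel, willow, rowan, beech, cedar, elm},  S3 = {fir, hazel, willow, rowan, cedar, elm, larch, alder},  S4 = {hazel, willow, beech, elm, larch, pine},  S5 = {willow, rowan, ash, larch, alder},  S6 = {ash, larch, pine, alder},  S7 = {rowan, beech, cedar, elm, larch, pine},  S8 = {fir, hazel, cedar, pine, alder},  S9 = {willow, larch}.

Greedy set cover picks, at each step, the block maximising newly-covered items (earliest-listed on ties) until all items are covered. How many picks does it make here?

3

Greedy: pick S3 (covers 8 new) → pick S4 (covers 2 new) → pick S5 (covers 1 new). Total picks: 3.
(The true minimum cover uses only 2 blocks, so greedy is not optimal here.)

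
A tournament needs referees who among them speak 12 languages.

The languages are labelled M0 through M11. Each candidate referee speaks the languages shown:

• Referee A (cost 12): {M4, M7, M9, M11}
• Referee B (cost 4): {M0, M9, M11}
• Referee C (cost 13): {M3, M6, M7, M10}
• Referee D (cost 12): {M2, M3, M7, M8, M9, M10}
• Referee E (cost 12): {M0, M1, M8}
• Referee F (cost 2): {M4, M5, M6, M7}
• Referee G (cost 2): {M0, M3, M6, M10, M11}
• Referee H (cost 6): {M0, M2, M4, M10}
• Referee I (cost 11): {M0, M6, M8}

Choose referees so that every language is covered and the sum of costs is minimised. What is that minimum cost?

26

B, E, F, G, H together cover every language (B ∪ E ∪ F ∪ G ∪ H = {M0, M1, M2, M3, M4, M5, M6, M7, M8, M9, M10, M11}); total cost 4 + 12 + 2 + 2 + 6 = 26.
The greedy pick G, F, B, D, E costs 32; no covering selection beats 26.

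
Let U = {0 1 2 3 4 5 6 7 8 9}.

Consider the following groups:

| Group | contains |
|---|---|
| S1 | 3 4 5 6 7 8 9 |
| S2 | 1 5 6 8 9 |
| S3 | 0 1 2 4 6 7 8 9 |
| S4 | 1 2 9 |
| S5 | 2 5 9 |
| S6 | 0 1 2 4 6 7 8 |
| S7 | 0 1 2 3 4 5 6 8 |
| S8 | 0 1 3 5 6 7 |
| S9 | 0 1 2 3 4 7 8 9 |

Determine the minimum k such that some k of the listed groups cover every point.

S1 and S9 together: S1 ∪ S9 = {0, 1, 2, 3, 4, 5, 6, 7, 8, 9} — every point is covered.
No single group has all 10 points (the largest, S3, has 8), so 2 is optimal.

2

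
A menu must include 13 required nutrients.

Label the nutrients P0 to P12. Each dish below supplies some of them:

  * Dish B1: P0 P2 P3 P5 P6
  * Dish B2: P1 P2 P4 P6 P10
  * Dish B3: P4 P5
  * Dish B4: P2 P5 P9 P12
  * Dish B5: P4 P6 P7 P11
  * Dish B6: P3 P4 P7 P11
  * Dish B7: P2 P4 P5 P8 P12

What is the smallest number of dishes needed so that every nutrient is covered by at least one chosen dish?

5

B1 and B2 and B4 and B5 and B7 together: B1 ∪ B2 ∪ B4 ∪ B5 ∪ B7 = {P0, P1, P2, P3, P4, P5, P6, P7, P8, P9, P10, P11, P12} — every nutrient is covered.
No 4 of the 7 dishes cover everything (all 35 combinations miss at least one nutrient), so 5 is optimal.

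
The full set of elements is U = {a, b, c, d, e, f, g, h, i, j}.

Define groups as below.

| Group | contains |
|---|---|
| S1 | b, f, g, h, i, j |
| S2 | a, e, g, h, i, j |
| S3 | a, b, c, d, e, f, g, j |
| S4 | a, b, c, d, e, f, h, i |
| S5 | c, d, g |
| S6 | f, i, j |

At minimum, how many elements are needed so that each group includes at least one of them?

2

Take T = {d, j}. Each listed group contains at least one of these, so T is a hitting set of size 2.
The groups S5, S6 are pairwise disjoint, so any hitting set needs a separate element for each — at least 2. Hence 2 is optimal.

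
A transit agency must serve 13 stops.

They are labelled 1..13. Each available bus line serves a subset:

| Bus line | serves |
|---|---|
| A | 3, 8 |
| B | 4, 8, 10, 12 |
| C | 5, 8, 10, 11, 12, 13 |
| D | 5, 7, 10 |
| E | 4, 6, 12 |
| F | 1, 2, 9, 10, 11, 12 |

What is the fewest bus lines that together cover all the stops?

5

Take {A, C, D, E, F}. Their union is {1, 2, 3, 4, 5, 6, 7, 8, 9, 10, 11, 12, 13}, which is all 13 stops.
No 4 of the 6 bus lines cover everything (all 15 combinations miss at least one stop), so 5 is optimal.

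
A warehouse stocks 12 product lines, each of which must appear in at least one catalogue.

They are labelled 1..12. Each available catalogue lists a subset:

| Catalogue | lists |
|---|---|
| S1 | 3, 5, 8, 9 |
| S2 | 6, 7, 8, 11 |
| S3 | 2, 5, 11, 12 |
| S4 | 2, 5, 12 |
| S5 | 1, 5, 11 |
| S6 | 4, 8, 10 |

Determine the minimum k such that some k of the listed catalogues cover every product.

5

Take {S1, S2, S3, S5, S6}. Their union is {1, 2, 3, 4, 5, 6, 7, 8, 9, 10, 11, 12}, which is all 12 products.
No 4 of the 6 catalogues cover everything (all 15 combinations miss at least one product), so 5 is optimal.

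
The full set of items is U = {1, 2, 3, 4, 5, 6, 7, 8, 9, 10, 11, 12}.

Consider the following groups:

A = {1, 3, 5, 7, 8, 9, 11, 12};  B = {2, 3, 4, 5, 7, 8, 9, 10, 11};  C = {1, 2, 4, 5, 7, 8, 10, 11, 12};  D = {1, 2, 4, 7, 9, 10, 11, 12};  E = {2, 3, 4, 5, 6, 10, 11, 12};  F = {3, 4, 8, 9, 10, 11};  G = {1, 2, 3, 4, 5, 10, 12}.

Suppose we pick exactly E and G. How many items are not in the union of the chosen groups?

Union of E, G = {1, 2, 3, 4, 5, 6, 10, 11, 12}.
Not covered: 7, 8, 9 — 3 items.

3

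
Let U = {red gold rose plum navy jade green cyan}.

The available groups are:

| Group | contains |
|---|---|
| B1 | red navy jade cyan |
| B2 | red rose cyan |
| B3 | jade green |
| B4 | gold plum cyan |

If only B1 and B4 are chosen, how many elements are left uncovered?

Union of B1, B4 = {red, gold, plum, navy, jade, cyan}.
Not covered: rose, green — 2 elements.

2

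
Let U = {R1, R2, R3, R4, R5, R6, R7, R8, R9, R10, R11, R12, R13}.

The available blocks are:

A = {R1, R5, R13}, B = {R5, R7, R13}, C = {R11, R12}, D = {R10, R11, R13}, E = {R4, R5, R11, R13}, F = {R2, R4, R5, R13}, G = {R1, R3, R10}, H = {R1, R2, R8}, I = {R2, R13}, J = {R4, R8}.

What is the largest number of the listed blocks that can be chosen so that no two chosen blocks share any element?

4

B, C, G, J are pairwise disjoint (B={R5,R7,R13}; C={R11,R12}; G={R1,R3,R10}; J={R4,R8}).
Every remaining block overlaps one of these, and no 5 of the listed blocks are pairwise disjoint, so 4 is the maximum.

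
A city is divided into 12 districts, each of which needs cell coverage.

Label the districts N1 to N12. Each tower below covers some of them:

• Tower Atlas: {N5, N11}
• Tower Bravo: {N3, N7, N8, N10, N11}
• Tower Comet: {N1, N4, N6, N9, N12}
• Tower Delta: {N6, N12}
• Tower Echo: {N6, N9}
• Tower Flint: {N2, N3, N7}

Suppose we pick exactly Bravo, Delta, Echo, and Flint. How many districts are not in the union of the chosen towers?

Union of Bravo, Delta, Echo, Flint = {N2, N3, N6, N7, N8, N9, N10, N11, N12}.
Not covered: N1, N4, N5 — 3 districts.

3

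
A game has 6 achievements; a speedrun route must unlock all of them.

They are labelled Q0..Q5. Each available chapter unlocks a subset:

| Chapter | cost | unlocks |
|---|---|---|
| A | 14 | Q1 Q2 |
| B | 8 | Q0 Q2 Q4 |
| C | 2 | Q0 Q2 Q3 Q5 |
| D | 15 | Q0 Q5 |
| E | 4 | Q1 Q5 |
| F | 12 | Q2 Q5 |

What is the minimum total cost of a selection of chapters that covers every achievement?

14

B, C, E together cover every achievement (B ∪ C ∪ E = {Q0, Q1, Q2, Q3, Q4, Q5}); total cost 8 + 2 + 4 = 14.
No covering selection has total cost below 14.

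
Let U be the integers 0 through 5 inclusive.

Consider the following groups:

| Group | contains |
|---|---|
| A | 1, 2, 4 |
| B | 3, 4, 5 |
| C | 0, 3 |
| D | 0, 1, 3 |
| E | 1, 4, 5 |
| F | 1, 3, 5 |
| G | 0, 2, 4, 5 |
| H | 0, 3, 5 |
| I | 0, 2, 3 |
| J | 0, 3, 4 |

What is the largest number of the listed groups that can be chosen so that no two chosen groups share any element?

2

A, C are pairwise disjoint (A={1,2,4}; C={0,3}).
Every remaining group overlaps one of these, and no 3 of the listed groups are pairwise disjoint, so 2 is the maximum.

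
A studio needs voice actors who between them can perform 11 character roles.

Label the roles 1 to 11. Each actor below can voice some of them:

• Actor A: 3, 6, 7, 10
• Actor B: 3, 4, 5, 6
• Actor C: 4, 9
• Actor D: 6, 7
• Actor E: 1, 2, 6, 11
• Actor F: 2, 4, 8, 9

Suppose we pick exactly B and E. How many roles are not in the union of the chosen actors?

Union of B, E = {1, 2, 3, 4, 5, 6, 11}.
Not covered: 7, 8, 9, 10 — 4 roles.

4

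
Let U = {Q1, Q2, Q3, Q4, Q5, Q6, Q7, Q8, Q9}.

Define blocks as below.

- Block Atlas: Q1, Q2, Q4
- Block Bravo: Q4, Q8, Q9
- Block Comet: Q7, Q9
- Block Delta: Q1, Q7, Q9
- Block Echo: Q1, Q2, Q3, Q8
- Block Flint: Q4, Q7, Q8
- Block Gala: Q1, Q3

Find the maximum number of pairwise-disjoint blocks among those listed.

Atlas, Comet are pairwise disjoint (Atlas={Q1,Q2,Q4}; Comet={Q7,Q9}).
Every remaining block overlaps one of these, and no 3 of the listed blocks are pairwise disjoint, so 2 is the maximum.

2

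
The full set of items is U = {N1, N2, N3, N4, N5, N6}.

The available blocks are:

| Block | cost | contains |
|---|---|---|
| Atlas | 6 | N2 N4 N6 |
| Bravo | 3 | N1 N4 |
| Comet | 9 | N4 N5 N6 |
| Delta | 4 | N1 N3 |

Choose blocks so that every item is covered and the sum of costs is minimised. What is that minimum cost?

19

Atlas, Comet, Delta together cover every item (Atlas ∪ Comet ∪ Delta = {N1, N2, N3, N4, N5, N6}); total cost 6 + 9 + 4 = 19.
The greedy pick Bravo, Atlas, Delta, Comet costs 22; no covering selection beats 19.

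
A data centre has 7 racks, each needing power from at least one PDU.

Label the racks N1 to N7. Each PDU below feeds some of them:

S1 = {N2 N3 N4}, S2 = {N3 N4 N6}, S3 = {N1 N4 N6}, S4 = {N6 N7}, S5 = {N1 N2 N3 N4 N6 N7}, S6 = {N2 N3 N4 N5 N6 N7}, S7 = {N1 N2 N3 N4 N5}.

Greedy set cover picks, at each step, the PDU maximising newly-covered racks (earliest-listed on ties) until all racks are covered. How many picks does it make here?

2

Greedy: pick S5 (covers 6 new) → pick S6 (covers 1 new). Total picks: 2.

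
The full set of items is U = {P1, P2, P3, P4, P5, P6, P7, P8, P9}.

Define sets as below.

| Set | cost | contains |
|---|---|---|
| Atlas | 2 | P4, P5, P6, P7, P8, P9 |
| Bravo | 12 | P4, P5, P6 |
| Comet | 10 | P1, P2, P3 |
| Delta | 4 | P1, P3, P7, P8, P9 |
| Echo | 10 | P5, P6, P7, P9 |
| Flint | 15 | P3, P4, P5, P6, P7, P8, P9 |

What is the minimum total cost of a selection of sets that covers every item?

Atlas, Comet together cover every item (Atlas ∪ Comet = {P1, P2, P3, P4, P5, P6, P7, P8, P9}); total cost 2 + 10 = 12.
The greedy pick Atlas, Delta, Comet costs 16; no covering selection beats 12.

12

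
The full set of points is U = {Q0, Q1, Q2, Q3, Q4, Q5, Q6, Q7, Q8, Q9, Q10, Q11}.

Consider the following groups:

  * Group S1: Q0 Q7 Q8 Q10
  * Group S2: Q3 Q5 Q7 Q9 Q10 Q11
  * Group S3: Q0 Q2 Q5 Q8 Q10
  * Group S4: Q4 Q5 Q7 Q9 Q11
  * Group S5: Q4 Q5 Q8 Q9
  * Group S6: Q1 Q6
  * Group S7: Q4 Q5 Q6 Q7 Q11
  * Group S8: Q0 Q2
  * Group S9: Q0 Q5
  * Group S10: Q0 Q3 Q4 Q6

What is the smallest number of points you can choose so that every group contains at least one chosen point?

3

Take H = {Q0, Q1, Q5}. Each listed group contains at least one of these, so H is a hitting set of size 3.
The groups S5, S6, S8 are pairwise disjoint, so any hitting set needs a separate point for each — at least 3. Hence 3 is optimal.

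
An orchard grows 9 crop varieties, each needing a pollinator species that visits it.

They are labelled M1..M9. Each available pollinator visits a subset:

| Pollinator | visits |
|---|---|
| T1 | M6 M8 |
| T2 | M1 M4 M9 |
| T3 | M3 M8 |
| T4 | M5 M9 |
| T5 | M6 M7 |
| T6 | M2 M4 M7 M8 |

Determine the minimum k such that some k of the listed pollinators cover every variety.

5

T2 and T3 and T4 and T5 and T6 together: T2 ∪ T3 ∪ T4 ∪ T5 ∪ T6 = {M1, M2, M3, M4, M5, M6, M7, M8, M9} — every variety is covered.
No 4 of the 6 pollinators cover everything (all 15 combinations miss at least one variety), so 5 is optimal.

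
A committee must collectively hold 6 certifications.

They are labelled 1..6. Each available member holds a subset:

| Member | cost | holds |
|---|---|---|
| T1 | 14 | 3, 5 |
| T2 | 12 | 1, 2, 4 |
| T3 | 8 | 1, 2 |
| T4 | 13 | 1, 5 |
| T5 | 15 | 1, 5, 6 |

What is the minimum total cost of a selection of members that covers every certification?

41

T1, T2, T5 together cover every certification (T1 ∪ T2 ∪ T5 = {1, 2, 3, 4, 5, 6}); total cost 14 + 12 + 15 = 41.
No covering selection has total cost below 41.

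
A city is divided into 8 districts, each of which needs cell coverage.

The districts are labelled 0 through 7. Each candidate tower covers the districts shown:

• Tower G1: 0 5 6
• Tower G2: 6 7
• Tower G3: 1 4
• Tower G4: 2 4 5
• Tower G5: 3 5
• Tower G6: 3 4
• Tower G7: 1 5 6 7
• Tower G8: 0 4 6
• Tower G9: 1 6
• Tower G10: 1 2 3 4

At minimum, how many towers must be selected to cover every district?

3

G1 and G2 and G10 together: G1 ∪ G2 ∪ G10 = {0, 1, 2, 3, 4, 5, 6, 7} — every district is covered.
No 2 of the 10 towers cover everything (all 45 combinations miss at least one district), so 3 is optimal.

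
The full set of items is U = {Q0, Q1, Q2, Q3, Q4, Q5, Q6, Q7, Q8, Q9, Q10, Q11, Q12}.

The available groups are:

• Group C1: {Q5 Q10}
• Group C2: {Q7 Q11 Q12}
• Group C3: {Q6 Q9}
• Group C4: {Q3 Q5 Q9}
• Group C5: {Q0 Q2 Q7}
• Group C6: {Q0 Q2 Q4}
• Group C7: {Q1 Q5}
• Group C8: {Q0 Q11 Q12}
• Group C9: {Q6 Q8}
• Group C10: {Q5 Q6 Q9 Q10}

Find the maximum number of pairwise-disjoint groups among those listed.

C2, C4, C6, C9 are pairwise disjoint (C2={Q7,Q11,Q12}; C4={Q3,Q5,Q9}; C6={Q0,Q2,Q4}; C9={Q6,Q8}).
Every remaining group overlaps one of these, and no 5 of the listed groups are pairwise disjoint, so 4 is the maximum.

4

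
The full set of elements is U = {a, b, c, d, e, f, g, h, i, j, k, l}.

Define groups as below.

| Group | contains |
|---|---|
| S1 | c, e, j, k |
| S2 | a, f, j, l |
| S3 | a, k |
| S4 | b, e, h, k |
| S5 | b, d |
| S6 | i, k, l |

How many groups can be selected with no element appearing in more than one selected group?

S2, S5 are pairwise disjoint (S2={a,f,j,l}; S5={b,d}).
Every remaining group overlaps one of these, and no 3 of the listed groups are pairwise disjoint, so 2 is the maximum.

2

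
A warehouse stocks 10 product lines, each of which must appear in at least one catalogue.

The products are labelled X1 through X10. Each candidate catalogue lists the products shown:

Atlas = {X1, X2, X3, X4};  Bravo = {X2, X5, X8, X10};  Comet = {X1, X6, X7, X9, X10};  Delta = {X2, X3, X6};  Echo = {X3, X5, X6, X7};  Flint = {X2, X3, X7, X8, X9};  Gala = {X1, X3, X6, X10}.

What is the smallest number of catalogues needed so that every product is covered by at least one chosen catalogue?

Atlas and Bravo and Comet together: Atlas ∪ Bravo ∪ Comet = {X1, X2, X3, X4, X5, X6, X7, X8, X9, X10} — every product is covered.
Only Atlas contains X4, so Atlas is forced; the remaining 6 products need at least 2 more catalogues (each remaining catalogue adds at most 4) — so at least 3 catalogues are needed, and 3 is optimal.

3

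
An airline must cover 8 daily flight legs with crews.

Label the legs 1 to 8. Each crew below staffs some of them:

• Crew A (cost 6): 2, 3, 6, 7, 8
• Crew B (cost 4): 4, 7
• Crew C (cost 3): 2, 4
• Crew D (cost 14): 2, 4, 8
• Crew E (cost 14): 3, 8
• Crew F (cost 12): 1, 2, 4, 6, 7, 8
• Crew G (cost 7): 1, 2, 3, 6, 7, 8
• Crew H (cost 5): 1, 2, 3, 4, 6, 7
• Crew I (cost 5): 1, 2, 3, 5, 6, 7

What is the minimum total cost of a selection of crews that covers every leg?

A, C, I together cover every leg (A ∪ C ∪ I = {1, 2, 3, 4, 5, 6, 7, 8}); total cost 6 + 3 + 5 = 14.
The greedy pick H, I, A costs 16; no covering selection beats 14.

14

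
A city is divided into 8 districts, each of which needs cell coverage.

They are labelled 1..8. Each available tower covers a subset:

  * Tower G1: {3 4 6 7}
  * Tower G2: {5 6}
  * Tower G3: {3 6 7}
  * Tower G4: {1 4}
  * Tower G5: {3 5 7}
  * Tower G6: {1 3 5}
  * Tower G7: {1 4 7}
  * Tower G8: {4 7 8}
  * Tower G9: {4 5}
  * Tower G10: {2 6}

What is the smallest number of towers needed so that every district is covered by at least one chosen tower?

3

G6 and G8 and G10 together: G6 ∪ G8 ∪ G10 = {1, 2, 3, 4, 5, 6, 7, 8} — every district is covered.
Only G10 contains 2, so G10 is forced; the remaining 6 districts need at least 2 more towers (each remaining tower adds at most 3) — so at least 3 towers are needed, and 3 is optimal.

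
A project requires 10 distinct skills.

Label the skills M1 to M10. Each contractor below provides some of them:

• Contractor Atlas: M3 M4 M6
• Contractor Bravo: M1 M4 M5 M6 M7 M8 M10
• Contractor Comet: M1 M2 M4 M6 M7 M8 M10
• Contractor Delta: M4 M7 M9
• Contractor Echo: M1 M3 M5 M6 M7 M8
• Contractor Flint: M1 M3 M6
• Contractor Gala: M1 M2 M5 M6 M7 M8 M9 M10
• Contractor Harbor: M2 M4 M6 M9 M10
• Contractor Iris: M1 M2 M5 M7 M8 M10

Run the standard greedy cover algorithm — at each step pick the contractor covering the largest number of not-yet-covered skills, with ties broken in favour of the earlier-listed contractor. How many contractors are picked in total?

2

Greedy: pick Gala (covers 8 new) → pick Atlas (covers 2 new). Total picks: 2.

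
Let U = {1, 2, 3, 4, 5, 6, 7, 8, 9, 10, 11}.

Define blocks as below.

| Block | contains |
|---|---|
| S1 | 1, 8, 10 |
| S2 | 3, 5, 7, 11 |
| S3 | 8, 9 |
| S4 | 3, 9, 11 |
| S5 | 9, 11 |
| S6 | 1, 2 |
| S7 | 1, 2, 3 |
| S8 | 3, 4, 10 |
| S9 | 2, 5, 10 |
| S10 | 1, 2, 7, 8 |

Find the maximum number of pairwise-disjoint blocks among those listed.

3

S5, S6, S8 are pairwise disjoint (S5={9,11}; S6={1,2}; S8={3,4,10}).
Every remaining block overlaps one of these, and no 4 of the listed blocks are pairwise disjoint, so 3 is the maximum.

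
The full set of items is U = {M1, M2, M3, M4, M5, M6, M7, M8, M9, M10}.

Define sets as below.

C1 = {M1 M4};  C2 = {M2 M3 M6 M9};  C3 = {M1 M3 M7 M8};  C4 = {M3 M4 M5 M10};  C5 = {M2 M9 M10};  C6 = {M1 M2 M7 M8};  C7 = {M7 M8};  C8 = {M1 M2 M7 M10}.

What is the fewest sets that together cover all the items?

C2 and C4 and C6 together: C2 ∪ C4 ∪ C6 = {M1, M2, M3, M4, M5, M6, M7, M8, M9, M10} — every item is covered.
Each set has at most 4 items, and 2·4 = 8 < 10 — so at least 3 sets are needed, and 3 is optimal.

3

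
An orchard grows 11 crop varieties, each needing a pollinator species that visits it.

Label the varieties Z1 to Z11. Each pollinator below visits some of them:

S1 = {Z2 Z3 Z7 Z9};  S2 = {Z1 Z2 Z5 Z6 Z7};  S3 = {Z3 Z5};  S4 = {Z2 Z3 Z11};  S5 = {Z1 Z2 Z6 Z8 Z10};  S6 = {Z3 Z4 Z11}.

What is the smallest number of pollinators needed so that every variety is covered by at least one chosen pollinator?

4

S1 and S3 and S5 and S6 together: S1 ∪ S3 ∪ S5 ∪ S6 = {Z1, Z2, Z3, Z4, Z5, Z6, Z7, Z8, Z9, Z10, Z11} — every variety is covered.
No 3 of the 6 pollinators cover everything (all 20 combinations miss at least one variety), so 4 is optimal.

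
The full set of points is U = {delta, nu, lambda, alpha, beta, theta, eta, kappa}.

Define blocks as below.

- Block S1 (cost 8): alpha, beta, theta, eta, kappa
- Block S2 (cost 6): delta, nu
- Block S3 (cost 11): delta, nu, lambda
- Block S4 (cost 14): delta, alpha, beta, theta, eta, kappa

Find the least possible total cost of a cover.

19

S1, S3 together cover every point (S1 ∪ S3 = {delta, nu, lambda, alpha, beta, theta, eta, kappa}); total cost 8 + 11 = 19.
The greedy pick S1, S2, S3 costs 25; no covering selection beats 19.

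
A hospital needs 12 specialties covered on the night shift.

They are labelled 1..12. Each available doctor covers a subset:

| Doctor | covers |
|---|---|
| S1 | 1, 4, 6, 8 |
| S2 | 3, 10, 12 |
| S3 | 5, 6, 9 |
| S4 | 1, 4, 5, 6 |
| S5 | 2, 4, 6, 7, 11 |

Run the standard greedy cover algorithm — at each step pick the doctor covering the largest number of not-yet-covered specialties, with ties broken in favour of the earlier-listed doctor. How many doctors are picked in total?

Greedy: pick S5 (covers 5 new) → pick S2 (covers 3 new) → pick S1 (covers 2 new) → pick S3 (covers 2 new). Total picks: 4.

4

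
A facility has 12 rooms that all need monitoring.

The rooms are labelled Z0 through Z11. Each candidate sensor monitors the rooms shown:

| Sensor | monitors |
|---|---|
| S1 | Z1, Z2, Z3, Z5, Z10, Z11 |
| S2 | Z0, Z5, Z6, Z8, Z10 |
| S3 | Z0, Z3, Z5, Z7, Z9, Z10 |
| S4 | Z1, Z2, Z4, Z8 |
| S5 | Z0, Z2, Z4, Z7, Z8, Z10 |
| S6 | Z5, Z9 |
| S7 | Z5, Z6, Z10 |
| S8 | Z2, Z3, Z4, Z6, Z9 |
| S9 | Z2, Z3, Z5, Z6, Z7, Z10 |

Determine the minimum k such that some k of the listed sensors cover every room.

S1 and S5 and S8 together: S1 ∪ S5 ∪ S8 = {Z0, Z1, Z2, Z3, Z4, Z5, Z6, Z7, Z8, Z9, Z10, Z11} — every room is covered.
Only S1 contains Z11, so S1 is forced; the remaining 6 rooms need at least 2 more sensors (each remaining sensor adds at most 4) — so at least 3 sensors are needed, and 3 is optimal.

3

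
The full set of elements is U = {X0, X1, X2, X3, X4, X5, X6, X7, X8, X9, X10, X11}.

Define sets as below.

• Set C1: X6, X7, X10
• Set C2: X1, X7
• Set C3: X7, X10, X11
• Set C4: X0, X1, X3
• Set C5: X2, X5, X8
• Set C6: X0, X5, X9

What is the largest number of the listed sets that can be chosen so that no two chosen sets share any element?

3

C1, C4, C5 are pairwise disjoint (C1={X6,X7,X10}; C4={X0,X1,X3}; C5={X2,X5,X8}).
Every remaining set overlaps one of these, and no 4 of the listed sets are pairwise disjoint, so 3 is the maximum.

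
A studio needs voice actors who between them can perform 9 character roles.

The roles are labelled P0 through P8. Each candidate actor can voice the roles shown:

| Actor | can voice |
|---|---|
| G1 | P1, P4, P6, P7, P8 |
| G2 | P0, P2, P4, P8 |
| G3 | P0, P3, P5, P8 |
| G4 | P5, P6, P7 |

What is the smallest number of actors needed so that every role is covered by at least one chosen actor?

3

Take {G1, G2, G3}. Their union is {P0, P1, P2, P3, P4, P5, P6, P7, P8}, which is all 9 roles.
Only G1 contains P1, so G1 is forced; the remaining 4 roles need at least 2 more actors (each remaining actor adds at most 3) — so at least 3 actors are needed, and 3 is optimal.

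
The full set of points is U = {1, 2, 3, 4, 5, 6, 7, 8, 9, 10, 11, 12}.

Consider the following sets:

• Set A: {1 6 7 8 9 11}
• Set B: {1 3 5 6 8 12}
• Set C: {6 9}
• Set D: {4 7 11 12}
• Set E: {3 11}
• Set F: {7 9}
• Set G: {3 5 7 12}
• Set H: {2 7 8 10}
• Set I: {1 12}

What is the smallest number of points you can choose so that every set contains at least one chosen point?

4

Take T = {1, 7, 9, 11}. Each listed set contains at least one of these, so T is a hitting set of size 4.
The sets C, E, H, I are pairwise disjoint, so any hitting set needs a separate point for each — at least 4. Hence 4 is optimal.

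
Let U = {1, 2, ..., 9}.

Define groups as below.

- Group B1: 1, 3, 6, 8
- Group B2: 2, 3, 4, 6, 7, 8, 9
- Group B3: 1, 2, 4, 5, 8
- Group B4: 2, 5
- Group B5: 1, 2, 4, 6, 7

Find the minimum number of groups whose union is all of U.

2

Take {B2, B3}. Their union is {1, 2, 3, 4, 5, 6, 7, 8, 9}, which is all 9 items.
No single group has all 9 items (the largest, B2, has 7), so 2 is optimal.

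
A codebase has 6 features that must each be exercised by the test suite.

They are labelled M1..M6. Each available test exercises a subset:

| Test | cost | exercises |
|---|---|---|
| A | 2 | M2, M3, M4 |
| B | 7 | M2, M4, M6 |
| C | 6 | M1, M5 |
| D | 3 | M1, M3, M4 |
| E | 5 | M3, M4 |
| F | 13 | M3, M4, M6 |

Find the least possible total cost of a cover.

15

A, B, C together cover every feature (A ∪ B ∪ C = {M1, M2, M3, M4, M5, M6}); total cost 2 + 7 + 6 = 15.
No covering selection has total cost below 15.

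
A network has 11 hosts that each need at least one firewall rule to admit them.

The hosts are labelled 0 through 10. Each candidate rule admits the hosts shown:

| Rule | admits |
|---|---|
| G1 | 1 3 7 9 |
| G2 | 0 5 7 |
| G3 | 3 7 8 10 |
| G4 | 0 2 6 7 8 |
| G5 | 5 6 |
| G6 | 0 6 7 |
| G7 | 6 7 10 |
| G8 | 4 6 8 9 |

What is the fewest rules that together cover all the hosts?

Take {G1, G4, G5, G7, G8}. Their union is {0, 1, 2, 3, 4, 5, 6, 7, 8, 9, 10}, which is all 11 hosts.
No 4 of the 8 rules cover everything (all 70 combinations miss at least one host), so 5 is optimal.

5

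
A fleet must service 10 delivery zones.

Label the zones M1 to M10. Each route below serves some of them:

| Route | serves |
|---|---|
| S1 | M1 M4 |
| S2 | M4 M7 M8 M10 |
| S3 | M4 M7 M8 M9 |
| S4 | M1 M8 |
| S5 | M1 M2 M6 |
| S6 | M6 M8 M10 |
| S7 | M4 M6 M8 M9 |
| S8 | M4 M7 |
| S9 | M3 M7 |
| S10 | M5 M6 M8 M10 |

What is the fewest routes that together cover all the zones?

4

Take {S3, S5, S9, S10}. Their union is {M1, M2, M3, M4, M5, M6, M7, M8, M9, M10}, which is all 10 zones.
No 3 of the 10 routes cover everything (all 120 combinations miss at least one zone), so 4 is optimal.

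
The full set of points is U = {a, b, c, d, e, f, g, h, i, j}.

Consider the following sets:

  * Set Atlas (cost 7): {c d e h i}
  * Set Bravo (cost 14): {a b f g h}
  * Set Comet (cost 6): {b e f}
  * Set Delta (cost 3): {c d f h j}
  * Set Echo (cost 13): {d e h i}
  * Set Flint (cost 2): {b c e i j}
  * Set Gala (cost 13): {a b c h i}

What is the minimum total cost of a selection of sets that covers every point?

19

Bravo, Delta, Flint together cover every point (Bravo ∪ Delta ∪ Flint = {a, b, c, d, e, f, g, h, i, j}); total cost 14 + 3 + 2 = 19.
No covering selection has total cost below 19.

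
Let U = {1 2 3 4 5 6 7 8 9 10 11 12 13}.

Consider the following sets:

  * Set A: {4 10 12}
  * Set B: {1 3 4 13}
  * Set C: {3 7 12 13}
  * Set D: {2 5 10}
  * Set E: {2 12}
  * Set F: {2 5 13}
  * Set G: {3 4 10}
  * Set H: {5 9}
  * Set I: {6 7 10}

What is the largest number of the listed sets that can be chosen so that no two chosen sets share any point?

4

B, E, H, I are pairwise disjoint (B={1,3,4,13}; E={2,12}; H={5,9}; I={6,7,10}).
Every remaining set overlaps one of these, and no 5 of the listed sets are pairwise disjoint, so 4 is the maximum.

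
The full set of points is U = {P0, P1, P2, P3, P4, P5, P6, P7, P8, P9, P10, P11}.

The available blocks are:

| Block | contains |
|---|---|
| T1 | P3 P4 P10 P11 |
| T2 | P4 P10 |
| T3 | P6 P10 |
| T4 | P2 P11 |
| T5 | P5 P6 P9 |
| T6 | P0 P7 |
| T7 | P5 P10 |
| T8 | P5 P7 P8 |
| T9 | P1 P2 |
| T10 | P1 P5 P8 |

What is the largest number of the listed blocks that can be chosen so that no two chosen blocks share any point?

T2, T4, T6, T10 are pairwise disjoint (T2={P4,P10}; T4={P2,P11}; T6={P0,P7}; T10={P1,P5,P8}).
Every remaining block overlaps one of these, and no 5 of the listed blocks are pairwise disjoint, so 4 is the maximum.

4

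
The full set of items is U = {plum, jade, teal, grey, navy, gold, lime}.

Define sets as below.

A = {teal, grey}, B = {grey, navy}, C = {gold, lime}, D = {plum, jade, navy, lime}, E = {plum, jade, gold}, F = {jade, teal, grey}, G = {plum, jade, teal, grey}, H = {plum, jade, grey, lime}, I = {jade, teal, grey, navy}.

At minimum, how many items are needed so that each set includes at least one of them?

Take T = {plum, grey, lime}. Each listed set contains at least one of these, so T is a hitting set of size 3.
No choice of 2 items meets every set, so 3 is the minimum.

3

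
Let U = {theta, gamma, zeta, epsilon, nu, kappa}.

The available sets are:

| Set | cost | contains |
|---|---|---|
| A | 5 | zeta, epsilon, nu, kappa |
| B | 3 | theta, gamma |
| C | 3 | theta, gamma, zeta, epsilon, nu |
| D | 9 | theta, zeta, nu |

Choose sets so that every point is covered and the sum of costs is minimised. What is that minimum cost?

8

A, C together cover every point (A ∪ C = {theta, gamma, zeta, epsilon, nu, kappa}); total cost 5 + 3 = 8.
No covering selection has total cost below 8.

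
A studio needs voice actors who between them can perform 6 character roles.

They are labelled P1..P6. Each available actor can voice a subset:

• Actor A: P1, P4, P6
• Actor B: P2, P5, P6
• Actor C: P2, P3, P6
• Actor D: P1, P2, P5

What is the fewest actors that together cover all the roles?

3

A and B and C together: A ∪ B ∪ C = {P1, P2, P3, P4, P5, P6} — every role is covered.
Only C contains P3, so C is forced; the remaining 3 roles need at least 2 more actors (each remaining actor adds at most 2) — so at least 3 actors are needed, and 3 is optimal.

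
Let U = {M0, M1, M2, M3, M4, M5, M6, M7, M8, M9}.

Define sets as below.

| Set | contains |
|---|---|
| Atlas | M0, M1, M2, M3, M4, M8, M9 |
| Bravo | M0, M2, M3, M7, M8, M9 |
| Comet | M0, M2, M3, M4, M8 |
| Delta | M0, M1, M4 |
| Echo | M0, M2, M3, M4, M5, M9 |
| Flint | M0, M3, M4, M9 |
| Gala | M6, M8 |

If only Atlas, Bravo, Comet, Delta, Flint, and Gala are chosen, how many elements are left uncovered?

Union of Atlas, Bravo, Comet, Delta, Flint, Gala = {M0, M1, M2, M3, M4, M6, M7, M8, M9}.
Not covered: M5 — 1 element.

1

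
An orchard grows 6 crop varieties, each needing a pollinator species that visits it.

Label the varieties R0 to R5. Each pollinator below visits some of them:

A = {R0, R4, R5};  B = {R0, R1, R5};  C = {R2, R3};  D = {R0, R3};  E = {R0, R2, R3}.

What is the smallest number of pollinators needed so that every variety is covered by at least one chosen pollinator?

Take {A, B, C}. Their union is {R0, R1, R2, R3, R4, R5}, which is all 6 varieties.
Only B contains R1, so B is forced; the remaining 3 varieties need at least 2 more pollinators (each remaining pollinator adds at most 2) — so at least 3 pollinators are needed, and 3 is optimal.

3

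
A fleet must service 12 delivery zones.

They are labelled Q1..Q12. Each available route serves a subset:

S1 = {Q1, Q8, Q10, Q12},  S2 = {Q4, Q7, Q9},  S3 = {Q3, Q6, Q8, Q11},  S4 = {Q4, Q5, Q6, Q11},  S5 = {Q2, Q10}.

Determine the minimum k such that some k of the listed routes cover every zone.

Take {S1, S2, S3, S4, S5}. Their union is {Q1, Q2, Q3, Q4, Q5, Q6, Q7, Q8, Q9, Q10, Q11, Q12}, which is all 12 zones.
No 4 of the 5 routes cover everything (all 5 combinations miss at least one zone), so 5 is optimal.

5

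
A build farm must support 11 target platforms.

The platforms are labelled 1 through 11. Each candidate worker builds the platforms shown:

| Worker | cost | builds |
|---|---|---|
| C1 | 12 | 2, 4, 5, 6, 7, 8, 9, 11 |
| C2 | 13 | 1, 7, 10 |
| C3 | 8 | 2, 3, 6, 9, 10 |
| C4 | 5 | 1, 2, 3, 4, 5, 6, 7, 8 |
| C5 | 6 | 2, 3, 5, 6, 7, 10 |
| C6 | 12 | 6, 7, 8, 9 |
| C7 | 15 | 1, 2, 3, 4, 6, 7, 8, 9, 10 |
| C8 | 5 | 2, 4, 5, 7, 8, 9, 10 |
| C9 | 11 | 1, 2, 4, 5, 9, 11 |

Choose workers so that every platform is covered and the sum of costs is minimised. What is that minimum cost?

21

C4, C8, C9 together cover every platform (C4 ∪ C8 ∪ C9 = {1, 2, 3, 4, 5, 6, 7, 8, 9, 10, 11}); total cost 5 + 5 + 11 = 21.
No covering selection has total cost below 21.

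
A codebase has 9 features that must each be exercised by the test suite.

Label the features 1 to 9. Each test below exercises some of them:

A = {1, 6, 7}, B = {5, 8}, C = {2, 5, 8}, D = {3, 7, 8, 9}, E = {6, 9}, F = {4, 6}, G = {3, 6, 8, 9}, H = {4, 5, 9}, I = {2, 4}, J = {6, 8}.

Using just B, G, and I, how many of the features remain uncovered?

2

Union of B, G, I = {2, 3, 4, 5, 6, 8, 9}.
Not covered: 1, 7 — 2 features.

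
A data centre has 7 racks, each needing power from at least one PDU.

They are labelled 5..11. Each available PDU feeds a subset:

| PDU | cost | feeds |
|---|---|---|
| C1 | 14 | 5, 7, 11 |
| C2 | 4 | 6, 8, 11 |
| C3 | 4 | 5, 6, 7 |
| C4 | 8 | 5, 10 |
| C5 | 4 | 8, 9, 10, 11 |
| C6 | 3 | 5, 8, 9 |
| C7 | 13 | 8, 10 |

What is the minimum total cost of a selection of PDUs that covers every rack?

8

C3, C5 together cover every rack (C3 ∪ C5 = {5, 6, 7, 8, 9, 10, 11}); total cost 4 + 4 = 8.
No covering selection has total cost below 8.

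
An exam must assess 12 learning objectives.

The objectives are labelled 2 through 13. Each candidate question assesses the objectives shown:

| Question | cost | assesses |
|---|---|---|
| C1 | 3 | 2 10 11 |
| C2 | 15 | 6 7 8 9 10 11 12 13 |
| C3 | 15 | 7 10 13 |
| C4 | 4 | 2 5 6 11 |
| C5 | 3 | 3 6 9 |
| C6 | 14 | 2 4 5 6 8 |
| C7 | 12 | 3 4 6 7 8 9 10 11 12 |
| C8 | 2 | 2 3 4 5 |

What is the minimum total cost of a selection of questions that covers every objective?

C2, C8 together cover every objective (C2 ∪ C8 = {2, 3, 4, 5, 6, 7, 8, 9, 10, 11, 12, 13}); total cost 15 + 2 = 17.
The greedy pick C8, C1, C5, C2 costs 23; no covering selection beats 17.

17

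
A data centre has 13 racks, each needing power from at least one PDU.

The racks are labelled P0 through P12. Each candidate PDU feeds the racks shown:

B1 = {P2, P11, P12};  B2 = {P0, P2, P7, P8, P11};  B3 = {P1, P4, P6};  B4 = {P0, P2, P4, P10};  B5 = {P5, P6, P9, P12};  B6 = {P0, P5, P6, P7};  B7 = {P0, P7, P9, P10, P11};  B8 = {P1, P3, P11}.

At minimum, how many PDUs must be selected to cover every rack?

4

Take {B2, B4, B5, B8}. Their union is {P0, P1, P2, P3, P4, P5, P6, P7, P8, P9, P10, P11, P12}, which is all 13 racks.
Only B8 contains P3, so B8 is forced; the remaining 10 racks need at least 3 more PDUs (each remaining PDU adds at most 4) — so at least 4 PDUs are needed, and 4 is optimal.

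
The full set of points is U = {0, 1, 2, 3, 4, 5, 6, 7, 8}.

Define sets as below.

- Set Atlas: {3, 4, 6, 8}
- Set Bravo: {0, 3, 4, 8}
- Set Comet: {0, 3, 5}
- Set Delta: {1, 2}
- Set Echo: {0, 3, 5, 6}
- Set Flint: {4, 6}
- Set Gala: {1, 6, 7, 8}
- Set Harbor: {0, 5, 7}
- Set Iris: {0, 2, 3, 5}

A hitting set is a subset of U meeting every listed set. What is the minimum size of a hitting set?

H = {0, 2, 6} meets every set (each contains at least one member of H), and |H| = 3.
The sets Comet, Delta, Flint are pairwise disjoint, so any hitting set needs a separate point for each — at least 3. Hence 3 is optimal.

3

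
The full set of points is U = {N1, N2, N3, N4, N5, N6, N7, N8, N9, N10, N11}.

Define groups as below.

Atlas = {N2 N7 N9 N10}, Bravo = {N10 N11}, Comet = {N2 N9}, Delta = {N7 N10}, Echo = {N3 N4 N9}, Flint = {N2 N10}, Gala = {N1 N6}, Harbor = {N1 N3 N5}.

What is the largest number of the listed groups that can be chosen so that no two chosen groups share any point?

Delta, Echo, Gala are pairwise disjoint (Delta={N7,N10}; Echo={N3,N4,N9}; Gala={N1,N6}).
Every remaining group overlaps one of these, and no 4 of the listed groups are pairwise disjoint, so 3 is the maximum.

3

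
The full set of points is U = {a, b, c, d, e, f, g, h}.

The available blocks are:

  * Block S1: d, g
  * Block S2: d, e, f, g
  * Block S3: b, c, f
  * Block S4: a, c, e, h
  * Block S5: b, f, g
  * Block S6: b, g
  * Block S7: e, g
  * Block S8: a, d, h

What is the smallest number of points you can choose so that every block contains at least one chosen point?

3

Take T = {a, c, g}. Each listed block contains at least one of these, so T is a hitting set of size 3.
The blocks S3, S7, S8 are pairwise disjoint, so any hitting set needs a separate point for each — at least 3. Hence 3 is optimal.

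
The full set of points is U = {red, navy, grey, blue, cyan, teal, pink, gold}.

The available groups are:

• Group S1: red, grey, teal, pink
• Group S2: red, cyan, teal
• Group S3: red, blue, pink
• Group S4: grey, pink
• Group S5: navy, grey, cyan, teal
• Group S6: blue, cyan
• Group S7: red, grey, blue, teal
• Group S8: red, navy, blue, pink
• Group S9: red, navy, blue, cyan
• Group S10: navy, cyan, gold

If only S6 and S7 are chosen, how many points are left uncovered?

Union of S6, S7 = {red, grey, blue, cyan, teal}.
Not covered: navy, pink, gold — 3 points.

3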